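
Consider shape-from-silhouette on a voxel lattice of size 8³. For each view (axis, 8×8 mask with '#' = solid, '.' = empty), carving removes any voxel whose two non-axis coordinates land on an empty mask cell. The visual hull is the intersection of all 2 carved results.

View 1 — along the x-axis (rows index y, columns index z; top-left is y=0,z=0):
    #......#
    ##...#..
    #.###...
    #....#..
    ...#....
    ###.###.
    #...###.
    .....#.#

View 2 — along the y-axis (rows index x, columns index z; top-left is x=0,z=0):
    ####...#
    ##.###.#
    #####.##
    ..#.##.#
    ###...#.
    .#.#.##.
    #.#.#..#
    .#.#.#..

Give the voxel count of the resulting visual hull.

|visual hull| = 110

initial block: 8^3 = 512
carve view 1 (along x, YZ-mask fill 24/64): 192 voxels remain
carve view 2 (along y, XZ-mask fill 37/64): 110 voxels remain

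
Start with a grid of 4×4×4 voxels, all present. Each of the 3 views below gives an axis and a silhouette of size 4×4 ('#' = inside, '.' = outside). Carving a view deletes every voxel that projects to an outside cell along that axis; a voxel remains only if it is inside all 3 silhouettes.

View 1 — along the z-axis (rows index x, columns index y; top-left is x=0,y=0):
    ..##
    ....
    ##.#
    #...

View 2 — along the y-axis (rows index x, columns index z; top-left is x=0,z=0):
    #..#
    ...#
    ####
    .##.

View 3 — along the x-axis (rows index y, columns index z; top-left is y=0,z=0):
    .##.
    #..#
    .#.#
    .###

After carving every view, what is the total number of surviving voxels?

voxel count = 11

before carving: 64 voxels (4×4×4)
[1] z-view keeps 6 columns → grid now 24
[2] y-view keeps 9 columns → grid now 18
[3] x-view keeps 9 columns → grid now 11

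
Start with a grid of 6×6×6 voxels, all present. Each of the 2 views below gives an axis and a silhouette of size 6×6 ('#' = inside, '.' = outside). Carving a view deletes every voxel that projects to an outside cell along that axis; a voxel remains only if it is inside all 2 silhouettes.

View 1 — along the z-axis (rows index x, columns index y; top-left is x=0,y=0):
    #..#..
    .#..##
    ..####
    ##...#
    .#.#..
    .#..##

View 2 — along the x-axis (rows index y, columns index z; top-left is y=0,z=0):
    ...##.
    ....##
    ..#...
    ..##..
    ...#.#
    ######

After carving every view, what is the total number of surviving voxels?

full grid |V| = 216
carve view 1 (along z, XY-mask fill 17/36): 102 voxels remain
carve view 2 (along x, YZ-mask fill 15/36): 49 voxels remain

|visual hull| = 49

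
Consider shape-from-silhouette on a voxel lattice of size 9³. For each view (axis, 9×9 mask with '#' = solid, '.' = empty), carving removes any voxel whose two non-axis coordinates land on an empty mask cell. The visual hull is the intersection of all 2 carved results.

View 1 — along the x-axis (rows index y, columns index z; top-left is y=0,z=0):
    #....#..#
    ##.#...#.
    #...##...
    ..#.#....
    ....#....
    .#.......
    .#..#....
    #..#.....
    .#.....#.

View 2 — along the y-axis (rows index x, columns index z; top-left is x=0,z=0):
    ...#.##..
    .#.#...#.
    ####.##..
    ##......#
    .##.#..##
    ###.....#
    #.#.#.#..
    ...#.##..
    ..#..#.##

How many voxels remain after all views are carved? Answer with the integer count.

voxel count = 75

full grid |V| = 729
  1. axis=0 (YZ plane), |mask|=20  ⇒  voxels=180
  2. axis=1 (XZ plane), |mask|=35  ⇒  voxels=75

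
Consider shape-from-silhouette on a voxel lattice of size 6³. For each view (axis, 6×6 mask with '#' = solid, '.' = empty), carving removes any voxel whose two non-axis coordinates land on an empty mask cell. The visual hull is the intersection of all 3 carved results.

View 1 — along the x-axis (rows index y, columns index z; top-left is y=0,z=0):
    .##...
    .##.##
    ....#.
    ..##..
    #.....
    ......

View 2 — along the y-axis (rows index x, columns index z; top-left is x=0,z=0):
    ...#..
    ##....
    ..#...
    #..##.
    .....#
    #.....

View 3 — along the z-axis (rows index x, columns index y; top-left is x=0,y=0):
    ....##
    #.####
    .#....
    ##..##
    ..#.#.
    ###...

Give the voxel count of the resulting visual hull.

full grid |V| = 216
carve view 1 (along x, YZ-mask fill 10/36): 60 voxels remain
carve view 2 (along y, XZ-mask fill 9/36): 13 voxels remain
carve view 3 (along z, XY-mask fill 17/36): 5 voxels remain

voxel count = 5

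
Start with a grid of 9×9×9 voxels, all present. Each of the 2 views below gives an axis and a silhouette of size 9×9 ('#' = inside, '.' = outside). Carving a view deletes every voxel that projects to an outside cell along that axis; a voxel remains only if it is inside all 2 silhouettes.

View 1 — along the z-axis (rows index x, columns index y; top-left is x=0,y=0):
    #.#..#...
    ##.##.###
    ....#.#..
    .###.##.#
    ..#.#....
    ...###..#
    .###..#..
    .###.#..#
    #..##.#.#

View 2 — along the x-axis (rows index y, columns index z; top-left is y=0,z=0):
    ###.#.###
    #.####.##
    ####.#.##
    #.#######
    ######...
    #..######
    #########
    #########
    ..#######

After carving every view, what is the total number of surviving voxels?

remaining voxels: 279

before carving: 729 voxels (9×9×9)
[1] z-view keeps 38 columns → grid now 342
[2] x-view keeps 67 columns → grid now 279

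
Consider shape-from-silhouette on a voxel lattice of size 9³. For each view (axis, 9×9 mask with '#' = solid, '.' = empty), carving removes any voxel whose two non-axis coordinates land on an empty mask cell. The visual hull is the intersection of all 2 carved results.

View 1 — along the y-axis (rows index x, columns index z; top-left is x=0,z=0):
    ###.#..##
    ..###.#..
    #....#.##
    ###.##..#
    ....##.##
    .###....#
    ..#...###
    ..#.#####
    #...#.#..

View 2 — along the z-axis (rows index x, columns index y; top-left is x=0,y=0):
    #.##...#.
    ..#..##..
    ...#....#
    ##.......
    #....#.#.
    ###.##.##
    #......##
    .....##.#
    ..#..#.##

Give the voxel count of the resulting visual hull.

full grid |V| = 729
step 1: project along y, AND mask (41/81) → |grid| = 369
step 2: project along z, AND mask (31/81) → |grid| = 138

voxel count = 138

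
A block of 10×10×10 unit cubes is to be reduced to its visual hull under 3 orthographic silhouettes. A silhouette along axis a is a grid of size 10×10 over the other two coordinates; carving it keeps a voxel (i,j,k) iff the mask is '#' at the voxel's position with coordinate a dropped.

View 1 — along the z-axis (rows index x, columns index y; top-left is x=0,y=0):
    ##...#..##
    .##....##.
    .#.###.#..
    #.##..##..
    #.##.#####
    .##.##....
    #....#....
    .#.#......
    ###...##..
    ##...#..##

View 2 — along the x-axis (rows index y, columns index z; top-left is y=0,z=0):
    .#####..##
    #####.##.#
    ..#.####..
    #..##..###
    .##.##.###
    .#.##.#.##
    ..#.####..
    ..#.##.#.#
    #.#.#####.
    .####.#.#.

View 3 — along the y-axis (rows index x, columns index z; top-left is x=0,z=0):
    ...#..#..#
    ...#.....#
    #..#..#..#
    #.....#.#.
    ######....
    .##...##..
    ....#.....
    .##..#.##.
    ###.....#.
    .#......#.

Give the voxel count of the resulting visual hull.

start: 10×10×10 = 1000 voxels
after view 1 [z-axis, 45 of 100 cells solid] → remaining = 450
after view 2 [x-axis, 62 of 100 cells solid] → remaining = 283
after view 3 [y-axis, 34 of 100 cells solid] → remaining = 95

remaining voxels: 95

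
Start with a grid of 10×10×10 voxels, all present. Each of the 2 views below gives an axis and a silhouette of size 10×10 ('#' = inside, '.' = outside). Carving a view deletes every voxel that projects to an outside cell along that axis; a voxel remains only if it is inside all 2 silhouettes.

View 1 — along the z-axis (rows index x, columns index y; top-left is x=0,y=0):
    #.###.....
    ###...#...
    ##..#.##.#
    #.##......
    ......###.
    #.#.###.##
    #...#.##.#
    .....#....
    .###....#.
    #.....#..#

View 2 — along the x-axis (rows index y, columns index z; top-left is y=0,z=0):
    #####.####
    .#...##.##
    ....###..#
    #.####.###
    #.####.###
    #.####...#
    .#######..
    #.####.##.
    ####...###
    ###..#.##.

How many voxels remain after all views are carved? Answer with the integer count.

initial block: 10^3 = 1000
after view 1 [z-axis, 40 of 100 cells solid] → remaining = 400
after view 2 [x-axis, 67 of 100 cells solid] → remaining = 274

274 voxels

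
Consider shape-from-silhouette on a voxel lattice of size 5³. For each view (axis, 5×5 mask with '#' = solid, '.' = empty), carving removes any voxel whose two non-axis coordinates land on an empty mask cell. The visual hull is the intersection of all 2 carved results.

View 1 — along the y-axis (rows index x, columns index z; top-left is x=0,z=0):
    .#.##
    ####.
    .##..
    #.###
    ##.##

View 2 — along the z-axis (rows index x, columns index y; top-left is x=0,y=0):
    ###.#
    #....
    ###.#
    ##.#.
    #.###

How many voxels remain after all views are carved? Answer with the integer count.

voxel count = 52

full grid |V| = 125
after view 1 [y-axis, 17 of 25 cells solid] → remaining = 85
after view 2 [z-axis, 16 of 25 cells solid] → remaining = 52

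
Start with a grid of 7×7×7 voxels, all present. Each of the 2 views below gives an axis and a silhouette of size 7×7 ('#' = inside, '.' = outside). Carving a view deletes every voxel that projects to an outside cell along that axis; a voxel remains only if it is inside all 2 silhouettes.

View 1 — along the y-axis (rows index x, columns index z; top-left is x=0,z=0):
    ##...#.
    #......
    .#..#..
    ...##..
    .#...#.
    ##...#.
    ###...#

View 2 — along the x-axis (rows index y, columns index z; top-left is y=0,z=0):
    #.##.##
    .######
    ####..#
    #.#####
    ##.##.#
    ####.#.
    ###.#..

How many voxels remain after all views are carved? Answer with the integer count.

remaining voxels: 86

full grid |V| = 343
  1. axis=1 (XZ plane), |mask|=17  ⇒  voxels=119
  2. axis=0 (YZ plane), |mask|=36  ⇒  voxels=86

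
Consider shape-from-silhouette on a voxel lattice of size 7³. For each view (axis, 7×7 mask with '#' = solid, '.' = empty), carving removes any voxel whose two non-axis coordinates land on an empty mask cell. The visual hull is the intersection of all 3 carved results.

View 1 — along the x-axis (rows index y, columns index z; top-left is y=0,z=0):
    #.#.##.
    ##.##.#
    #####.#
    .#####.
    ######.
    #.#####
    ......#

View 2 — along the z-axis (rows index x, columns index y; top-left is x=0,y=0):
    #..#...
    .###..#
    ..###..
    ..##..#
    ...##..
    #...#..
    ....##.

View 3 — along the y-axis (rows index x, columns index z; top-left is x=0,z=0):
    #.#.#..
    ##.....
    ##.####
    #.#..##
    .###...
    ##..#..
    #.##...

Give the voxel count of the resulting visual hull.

before carving: 343 voxels (7×7×7)
step 1: project along x, AND mask (33/49) → |grid| = 231
step 2: project along z, AND mask (18/49) → |grid| = 88
step 3: project along y, AND mask (24/49) → |grid| = 47

47 voxels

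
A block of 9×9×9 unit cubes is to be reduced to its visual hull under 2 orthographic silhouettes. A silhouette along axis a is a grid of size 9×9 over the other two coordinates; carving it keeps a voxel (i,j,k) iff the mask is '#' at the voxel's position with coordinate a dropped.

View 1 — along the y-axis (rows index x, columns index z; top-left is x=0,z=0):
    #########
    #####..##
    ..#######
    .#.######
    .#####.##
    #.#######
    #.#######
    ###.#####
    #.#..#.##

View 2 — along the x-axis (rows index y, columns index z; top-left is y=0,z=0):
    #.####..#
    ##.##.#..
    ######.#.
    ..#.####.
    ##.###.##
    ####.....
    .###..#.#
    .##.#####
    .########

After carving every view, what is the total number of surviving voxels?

394 voxels

initial block: 9^3 = 729
step 1: project along y, AND mask (66/81) → |grid| = 594
step 2: project along x, AND mask (54/81) → |grid| = 394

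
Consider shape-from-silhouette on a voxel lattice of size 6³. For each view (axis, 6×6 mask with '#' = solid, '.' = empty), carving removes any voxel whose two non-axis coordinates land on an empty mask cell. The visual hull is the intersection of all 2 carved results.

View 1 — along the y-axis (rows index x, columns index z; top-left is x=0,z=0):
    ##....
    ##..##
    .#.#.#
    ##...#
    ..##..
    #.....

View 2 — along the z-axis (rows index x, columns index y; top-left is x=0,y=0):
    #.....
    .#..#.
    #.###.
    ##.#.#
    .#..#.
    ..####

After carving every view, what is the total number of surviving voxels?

|visual hull| = 42

start: 6×6×6 = 216 voxels
V1 y: intersect with XZ mask (15 set) -- 90 left
V2 z: intersect with XY mask (17 set) -- 42 left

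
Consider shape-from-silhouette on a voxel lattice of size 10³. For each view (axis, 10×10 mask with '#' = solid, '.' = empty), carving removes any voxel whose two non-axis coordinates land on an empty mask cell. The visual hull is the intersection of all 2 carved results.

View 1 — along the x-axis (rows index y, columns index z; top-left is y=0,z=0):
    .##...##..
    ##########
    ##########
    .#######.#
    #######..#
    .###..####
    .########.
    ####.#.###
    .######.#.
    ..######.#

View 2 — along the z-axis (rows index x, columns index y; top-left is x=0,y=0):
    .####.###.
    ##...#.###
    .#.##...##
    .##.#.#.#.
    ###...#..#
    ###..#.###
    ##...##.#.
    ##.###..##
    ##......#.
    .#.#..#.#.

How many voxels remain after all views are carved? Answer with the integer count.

full grid |V| = 1000
carve view 1 (along x, YZ-mask fill 77/100): 770 voxels remain
carve view 2 (along z, XY-mask fill 54/100): 418 voxels remain

418 voxels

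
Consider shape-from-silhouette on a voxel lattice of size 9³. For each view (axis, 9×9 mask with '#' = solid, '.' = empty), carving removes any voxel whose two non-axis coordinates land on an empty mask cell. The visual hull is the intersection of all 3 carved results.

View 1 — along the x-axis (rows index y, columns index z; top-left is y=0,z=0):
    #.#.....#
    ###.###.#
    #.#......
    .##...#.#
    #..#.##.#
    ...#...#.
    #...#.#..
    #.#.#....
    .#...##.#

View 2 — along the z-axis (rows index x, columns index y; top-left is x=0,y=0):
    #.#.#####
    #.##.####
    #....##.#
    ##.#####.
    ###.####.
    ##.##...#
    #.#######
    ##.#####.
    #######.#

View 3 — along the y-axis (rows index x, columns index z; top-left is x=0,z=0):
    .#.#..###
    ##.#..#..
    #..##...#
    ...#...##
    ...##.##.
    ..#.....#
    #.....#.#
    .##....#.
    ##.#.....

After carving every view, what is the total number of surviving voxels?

initial block: 9^3 = 729
after view 1 [x-axis, 33 of 81 cells solid] → remaining = 297
after view 2 [z-axis, 60 of 81 cells solid] → remaining = 213
after view 3 [y-axis, 31 of 81 cells solid] → remaining = 80

voxel count = 80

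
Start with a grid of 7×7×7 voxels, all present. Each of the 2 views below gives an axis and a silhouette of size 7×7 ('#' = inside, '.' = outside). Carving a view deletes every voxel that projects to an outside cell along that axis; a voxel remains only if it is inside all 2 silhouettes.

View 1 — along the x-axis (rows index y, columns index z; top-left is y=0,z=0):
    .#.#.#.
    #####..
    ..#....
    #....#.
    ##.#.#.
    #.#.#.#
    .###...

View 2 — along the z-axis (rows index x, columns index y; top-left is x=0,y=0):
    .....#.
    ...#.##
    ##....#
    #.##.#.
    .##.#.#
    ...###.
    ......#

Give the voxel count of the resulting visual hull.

voxel count = 60

before carving: 343 voxels (7×7×7)
V1 x: intersect with YZ mask (22 set) -- 154 left
V2 z: intersect with XY mask (19 set) -- 60 left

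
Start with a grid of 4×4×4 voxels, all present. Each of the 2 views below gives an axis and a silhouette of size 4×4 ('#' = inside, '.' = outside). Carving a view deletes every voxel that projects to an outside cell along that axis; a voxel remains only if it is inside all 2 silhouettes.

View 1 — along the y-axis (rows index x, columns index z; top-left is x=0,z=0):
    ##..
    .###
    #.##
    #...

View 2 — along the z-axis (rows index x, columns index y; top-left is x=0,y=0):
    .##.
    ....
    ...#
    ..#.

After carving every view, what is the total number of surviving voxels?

voxel count = 8

start: 4×4×4 = 64 voxels
carve view 1 (along y, XZ-mask fill 9/16): 36 voxels remain
carve view 2 (along z, XY-mask fill 4/16): 8 voxels remain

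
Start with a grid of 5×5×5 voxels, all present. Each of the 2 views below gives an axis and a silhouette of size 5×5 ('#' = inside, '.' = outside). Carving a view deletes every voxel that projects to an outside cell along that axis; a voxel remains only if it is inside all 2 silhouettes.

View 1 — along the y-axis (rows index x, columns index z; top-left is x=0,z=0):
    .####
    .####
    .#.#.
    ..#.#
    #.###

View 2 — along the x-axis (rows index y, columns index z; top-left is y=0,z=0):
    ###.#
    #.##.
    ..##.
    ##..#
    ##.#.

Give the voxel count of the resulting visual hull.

remaining voxels: 45

before carving: 125 voxels (5×5×5)
carve view 1 (along y, XZ-mask fill 16/25): 80 voxels remain
carve view 2 (along x, YZ-mask fill 15/25): 45 voxels remain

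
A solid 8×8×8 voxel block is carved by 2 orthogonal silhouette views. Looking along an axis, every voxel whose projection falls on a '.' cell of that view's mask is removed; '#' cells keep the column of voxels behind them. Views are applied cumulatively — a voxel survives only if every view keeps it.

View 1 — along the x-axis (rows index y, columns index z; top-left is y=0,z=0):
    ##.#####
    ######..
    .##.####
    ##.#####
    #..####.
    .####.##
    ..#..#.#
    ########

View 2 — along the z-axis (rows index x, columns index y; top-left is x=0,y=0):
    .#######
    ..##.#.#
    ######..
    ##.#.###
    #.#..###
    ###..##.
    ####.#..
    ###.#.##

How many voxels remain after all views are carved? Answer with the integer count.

start: 8×8×8 = 512 voxels
[1] x-view keeps 48 columns → grid now 384
[2] z-view keeps 44 columns → grid now 267

voxel count = 267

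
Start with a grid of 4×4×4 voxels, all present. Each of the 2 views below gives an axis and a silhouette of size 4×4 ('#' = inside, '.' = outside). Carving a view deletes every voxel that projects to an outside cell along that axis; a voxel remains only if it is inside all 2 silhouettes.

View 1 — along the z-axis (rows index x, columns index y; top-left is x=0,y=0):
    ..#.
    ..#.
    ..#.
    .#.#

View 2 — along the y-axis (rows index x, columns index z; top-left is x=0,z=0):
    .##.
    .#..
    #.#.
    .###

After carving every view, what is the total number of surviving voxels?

|visual hull| = 11

start: 4×4×4 = 64 voxels
carve view 1 (along z, XY-mask fill 5/16): 20 voxels remain
carve view 2 (along y, XZ-mask fill 8/16): 11 voxels remain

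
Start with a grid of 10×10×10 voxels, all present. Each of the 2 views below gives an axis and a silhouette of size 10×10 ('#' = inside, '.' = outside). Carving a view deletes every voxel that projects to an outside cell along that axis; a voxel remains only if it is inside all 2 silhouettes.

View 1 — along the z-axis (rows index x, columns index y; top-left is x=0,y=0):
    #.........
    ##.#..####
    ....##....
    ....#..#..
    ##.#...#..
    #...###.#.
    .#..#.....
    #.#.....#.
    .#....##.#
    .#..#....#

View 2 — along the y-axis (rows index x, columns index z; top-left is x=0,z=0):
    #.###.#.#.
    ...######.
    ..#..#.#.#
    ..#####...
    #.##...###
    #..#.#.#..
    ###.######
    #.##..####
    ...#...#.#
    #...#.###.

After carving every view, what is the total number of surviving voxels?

176 voxels

start: 10×10×10 = 1000 voxels
carve view 1 (along z, XY-mask fill 33/100): 330 voxels remain
carve view 2 (along y, XZ-mask fill 55/100): 176 voxels remain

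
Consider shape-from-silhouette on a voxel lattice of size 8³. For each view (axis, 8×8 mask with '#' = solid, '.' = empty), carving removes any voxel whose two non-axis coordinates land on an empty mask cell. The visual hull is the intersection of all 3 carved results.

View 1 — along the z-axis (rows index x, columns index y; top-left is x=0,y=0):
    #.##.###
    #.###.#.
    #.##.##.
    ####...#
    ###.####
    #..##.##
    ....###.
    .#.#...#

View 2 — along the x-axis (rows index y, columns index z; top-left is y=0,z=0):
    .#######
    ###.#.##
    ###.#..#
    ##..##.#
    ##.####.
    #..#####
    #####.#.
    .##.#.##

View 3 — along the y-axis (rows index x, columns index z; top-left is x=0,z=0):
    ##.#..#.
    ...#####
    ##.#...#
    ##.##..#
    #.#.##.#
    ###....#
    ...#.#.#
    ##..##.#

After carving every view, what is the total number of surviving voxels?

124 voxels

initial block: 8^3 = 512
  1. axis=2 (XY plane), |mask|=39  ⇒  voxels=312
  2. axis=0 (YZ plane), |mask|=46  ⇒  voxels=224
  3. axis=1 (XZ plane), |mask|=35  ⇒  voxels=124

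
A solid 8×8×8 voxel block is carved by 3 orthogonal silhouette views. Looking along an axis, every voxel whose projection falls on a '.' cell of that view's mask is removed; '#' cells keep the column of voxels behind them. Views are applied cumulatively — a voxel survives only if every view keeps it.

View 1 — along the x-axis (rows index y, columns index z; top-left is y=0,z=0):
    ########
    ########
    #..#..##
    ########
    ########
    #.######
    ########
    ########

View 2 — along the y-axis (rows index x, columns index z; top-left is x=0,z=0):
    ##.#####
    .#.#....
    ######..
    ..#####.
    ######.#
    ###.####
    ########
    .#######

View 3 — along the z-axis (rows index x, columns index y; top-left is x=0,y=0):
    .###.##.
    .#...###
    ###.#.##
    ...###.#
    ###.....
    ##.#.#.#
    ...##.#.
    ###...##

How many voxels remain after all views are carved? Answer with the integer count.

196 voxels

full grid |V| = 512
step 1: project along x, AND mask (59/64) → |grid| = 472
step 2: project along y, AND mask (49/64) → |grid| = 358
step 3: project along z, AND mask (35/64) → |grid| = 196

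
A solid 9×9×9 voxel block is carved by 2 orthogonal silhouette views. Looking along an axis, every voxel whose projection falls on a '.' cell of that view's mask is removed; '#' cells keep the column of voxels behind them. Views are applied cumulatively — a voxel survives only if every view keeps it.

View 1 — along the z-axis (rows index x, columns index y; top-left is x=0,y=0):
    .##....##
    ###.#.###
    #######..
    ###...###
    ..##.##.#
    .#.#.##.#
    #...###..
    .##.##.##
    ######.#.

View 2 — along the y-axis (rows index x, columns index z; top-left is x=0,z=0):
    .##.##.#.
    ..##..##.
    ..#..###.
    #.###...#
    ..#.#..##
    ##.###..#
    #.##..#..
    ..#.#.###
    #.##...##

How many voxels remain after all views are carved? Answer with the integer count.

start: 9×9×9 = 729 voxels
after view 1 [z-axis, 51 of 81 cells solid] → remaining = 459
after view 2 [y-axis, 42 of 81 cells solid] → remaining = 237

voxel count = 237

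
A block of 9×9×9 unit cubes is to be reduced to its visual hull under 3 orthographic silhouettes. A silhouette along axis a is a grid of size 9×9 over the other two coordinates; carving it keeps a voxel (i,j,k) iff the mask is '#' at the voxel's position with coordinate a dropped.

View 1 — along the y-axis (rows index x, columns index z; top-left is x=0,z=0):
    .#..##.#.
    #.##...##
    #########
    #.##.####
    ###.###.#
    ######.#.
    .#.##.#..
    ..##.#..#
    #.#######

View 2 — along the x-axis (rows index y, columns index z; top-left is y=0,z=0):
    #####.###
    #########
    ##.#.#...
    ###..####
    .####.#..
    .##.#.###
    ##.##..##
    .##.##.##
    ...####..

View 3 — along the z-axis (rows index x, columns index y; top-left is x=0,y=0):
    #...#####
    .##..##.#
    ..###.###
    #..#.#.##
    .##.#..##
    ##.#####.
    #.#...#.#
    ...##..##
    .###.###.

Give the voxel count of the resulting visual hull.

initial block: 9^3 = 729
  1. axis=1 (XZ plane), |mask|=55  ⇒  voxels=495
  2. axis=0 (YZ plane), |mask|=55  ⇒  voxels=333
  3. axis=2 (XY plane), |mask|=48  ⇒  voxels=199

199 voxels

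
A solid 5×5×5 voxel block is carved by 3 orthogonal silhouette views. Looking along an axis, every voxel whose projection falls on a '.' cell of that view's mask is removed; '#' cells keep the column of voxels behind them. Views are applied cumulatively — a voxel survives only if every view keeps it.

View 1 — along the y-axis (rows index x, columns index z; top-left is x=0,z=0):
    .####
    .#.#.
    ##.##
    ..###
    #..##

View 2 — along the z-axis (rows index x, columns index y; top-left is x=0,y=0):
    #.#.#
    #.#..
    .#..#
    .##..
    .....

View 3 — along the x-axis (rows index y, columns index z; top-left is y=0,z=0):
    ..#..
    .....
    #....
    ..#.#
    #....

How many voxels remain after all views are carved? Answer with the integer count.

voxel count = 2

start: 5×5×5 = 125 voxels
after view 1 [y-axis, 16 of 25 cells solid] → remaining = 80
after view 2 [z-axis, 9 of 25 cells solid] → remaining = 30
after view 3 [x-axis, 5 of 25 cells solid] → remaining = 2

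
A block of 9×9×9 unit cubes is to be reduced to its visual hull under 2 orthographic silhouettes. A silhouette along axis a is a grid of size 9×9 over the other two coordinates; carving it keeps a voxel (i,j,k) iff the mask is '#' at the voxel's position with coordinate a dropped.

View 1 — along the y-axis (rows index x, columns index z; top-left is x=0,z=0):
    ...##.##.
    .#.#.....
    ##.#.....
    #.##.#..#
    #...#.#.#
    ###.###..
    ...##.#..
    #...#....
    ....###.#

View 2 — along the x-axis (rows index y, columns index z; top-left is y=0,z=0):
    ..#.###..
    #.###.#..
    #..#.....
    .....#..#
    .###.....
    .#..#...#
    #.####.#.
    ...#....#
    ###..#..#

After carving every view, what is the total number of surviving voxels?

before carving: 729 voxels (9×9×9)
  1. axis=1 (XZ plane), |mask|=33  ⇒  voxels=297
  2. axis=0 (YZ plane), |mask|=32  ⇒  voxels=123

remaining voxels: 123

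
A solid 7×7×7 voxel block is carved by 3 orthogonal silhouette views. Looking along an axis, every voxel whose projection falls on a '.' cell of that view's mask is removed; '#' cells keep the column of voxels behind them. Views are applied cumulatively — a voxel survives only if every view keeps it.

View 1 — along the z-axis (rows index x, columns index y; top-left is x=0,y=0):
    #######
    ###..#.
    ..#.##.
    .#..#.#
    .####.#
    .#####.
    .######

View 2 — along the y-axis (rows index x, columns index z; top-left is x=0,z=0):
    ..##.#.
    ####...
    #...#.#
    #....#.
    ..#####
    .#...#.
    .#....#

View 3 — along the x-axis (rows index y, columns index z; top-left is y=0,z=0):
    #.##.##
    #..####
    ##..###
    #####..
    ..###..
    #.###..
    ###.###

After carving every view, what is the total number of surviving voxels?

remaining voxels: 61

start: 7×7×7 = 343 voxels
carve view 1 (along z, XY-mask fill 33/49): 231 voxels remain
carve view 2 (along y, XZ-mask fill 21/49): 99 voxels remain
carve view 3 (along x, YZ-mask fill 33/49): 61 voxels remain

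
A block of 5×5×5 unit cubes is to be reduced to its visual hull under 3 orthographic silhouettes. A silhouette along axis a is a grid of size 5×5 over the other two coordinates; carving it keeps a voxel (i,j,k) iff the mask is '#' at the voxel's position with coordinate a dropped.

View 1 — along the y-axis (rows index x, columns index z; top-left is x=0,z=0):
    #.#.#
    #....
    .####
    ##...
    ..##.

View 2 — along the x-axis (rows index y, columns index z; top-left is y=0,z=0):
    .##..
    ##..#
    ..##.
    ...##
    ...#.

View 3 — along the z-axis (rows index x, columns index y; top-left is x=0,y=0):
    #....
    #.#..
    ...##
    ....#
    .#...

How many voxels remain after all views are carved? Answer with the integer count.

remaining voxels: 4

start: 5×5×5 = 125 voxels
  1. axis=1 (XZ plane), |mask|=12  ⇒  voxels=60
  2. axis=0 (YZ plane), |mask|=10  ⇒  voxels=23
  3. axis=2 (XY plane), |mask|=7  ⇒  voxels=4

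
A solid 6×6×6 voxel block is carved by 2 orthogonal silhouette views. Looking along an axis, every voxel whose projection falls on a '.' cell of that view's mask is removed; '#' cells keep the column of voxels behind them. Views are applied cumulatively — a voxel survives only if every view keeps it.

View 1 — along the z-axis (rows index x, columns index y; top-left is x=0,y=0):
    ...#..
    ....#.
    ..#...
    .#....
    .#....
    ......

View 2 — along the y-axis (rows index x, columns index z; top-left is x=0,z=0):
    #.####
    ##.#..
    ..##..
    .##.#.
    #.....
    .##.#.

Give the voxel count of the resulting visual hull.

voxel count = 14

before carving: 216 voxels (6×6×6)
V1 z: intersect with XY mask (5 set) -- 30 left
V2 y: intersect with XZ mask (17 set) -- 14 left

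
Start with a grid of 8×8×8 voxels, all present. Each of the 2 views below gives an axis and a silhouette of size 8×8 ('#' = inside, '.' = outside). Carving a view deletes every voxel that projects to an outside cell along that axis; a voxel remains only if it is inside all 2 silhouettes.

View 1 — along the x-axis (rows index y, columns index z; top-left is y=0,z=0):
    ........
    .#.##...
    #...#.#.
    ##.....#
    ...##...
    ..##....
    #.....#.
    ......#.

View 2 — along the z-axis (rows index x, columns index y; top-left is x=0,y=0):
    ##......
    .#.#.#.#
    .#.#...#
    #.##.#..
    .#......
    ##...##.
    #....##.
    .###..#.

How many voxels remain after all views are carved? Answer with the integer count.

before carving: 512 voxels (8×8×8)
carve view 1 (along x, YZ-mask fill 16/64): 128 voxels remain
carve view 2 (along z, XY-mask fill 25/64): 52 voxels remain

voxel count = 52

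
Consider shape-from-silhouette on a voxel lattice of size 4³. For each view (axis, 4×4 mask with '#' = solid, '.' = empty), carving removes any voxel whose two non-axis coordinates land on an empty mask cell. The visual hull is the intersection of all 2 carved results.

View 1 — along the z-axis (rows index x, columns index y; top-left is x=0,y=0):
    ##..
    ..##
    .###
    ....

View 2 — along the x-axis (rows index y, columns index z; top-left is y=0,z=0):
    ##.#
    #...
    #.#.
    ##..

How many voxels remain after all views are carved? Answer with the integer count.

start: 4×4×4 = 64 voxels
after view 1 [z-axis, 7 of 16 cells solid] → remaining = 28
after view 2 [x-axis, 8 of 16 cells solid] → remaining = 13

remaining voxels: 13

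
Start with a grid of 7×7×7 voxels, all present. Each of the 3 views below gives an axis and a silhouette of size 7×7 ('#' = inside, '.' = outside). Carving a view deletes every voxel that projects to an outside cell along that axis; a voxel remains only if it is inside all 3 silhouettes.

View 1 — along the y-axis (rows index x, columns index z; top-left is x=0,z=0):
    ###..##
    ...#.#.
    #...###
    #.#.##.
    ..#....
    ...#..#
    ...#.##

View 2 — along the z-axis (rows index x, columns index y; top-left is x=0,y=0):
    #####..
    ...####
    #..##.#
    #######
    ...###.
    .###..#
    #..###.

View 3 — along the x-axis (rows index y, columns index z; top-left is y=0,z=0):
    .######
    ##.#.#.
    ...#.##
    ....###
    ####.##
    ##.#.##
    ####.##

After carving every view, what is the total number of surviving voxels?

initial block: 7^3 = 343
[1] y-view keeps 21 columns → grid now 147
[2] z-view keeps 31 columns → grid now 100
[3] x-view keeps 33 columns → grid now 69

voxel count = 69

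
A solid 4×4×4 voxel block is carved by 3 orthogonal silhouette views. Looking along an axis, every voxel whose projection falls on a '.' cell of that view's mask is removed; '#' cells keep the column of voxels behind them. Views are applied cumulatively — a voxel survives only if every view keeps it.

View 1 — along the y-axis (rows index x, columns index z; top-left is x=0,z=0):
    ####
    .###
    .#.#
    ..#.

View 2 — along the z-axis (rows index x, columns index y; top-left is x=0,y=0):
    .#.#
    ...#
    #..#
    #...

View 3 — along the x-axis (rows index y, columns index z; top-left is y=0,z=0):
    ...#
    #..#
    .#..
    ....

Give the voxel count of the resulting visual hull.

start: 4×4×4 = 64 voxels
  1. axis=1 (XZ plane), |mask|=10  ⇒  voxels=40
  2. axis=2 (XY plane), |mask|=6  ⇒  voxels=16
  3. axis=0 (YZ plane), |mask|=4  ⇒  voxels=3

3 voxels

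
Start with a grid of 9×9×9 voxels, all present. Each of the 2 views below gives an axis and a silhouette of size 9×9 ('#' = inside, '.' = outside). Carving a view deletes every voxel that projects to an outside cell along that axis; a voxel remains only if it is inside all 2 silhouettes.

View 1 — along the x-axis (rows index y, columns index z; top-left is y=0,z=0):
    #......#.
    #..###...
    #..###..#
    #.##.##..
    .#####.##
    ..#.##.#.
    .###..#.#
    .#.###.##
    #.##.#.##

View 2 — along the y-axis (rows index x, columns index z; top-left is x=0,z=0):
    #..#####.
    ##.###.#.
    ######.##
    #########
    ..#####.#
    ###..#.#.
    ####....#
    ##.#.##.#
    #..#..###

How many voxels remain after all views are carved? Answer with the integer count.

initial block: 9^3 = 729
  1. axis=0 (YZ plane), |mask|=44  ⇒  voxels=396
  2. axis=1 (XZ plane), |mask|=56  ⇒  voxels=283

voxel count = 283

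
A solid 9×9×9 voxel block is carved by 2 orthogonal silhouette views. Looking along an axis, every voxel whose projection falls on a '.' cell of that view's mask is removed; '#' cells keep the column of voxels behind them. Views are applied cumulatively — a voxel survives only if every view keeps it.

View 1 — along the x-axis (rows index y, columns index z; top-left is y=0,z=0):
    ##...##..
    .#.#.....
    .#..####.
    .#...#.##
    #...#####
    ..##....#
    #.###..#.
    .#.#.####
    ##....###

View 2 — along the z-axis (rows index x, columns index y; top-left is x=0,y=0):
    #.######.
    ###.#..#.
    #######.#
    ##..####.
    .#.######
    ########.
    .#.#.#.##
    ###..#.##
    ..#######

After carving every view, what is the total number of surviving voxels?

full grid |V| = 729
  1. axis=0 (YZ plane), |mask|=40  ⇒  voxels=360
  2. axis=2 (XY plane), |mask|=59  ⇒  voxels=261

remaining voxels: 261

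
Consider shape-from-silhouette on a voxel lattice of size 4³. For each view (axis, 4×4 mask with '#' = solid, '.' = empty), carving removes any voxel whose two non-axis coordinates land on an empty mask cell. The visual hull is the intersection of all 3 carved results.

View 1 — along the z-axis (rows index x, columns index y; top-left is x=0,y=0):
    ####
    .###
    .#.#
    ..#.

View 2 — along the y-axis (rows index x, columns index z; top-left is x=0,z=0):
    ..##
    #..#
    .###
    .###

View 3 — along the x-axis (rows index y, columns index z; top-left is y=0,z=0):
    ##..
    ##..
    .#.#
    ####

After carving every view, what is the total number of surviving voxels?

initial block: 4^3 = 64
V1 z: intersect with XY mask (10 set) -- 40 left
V2 y: intersect with XZ mask (10 set) -- 23 left
V3 x: intersect with YZ mask (10 set) -- 13 left

13 voxels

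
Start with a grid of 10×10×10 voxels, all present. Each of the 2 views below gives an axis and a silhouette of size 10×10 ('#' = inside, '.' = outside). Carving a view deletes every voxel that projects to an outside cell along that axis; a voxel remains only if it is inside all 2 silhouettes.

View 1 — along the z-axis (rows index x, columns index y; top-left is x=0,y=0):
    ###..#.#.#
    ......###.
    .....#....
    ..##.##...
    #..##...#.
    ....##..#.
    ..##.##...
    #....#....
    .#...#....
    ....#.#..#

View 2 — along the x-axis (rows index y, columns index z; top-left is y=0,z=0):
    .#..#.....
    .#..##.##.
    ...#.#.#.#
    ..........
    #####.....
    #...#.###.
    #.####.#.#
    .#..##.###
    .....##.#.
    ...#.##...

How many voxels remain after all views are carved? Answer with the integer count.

full grid |V| = 1000
[1] z-view keeps 32 columns → grid now 320
[2] x-view keeps 40 columns → grid now 133

remaining voxels: 133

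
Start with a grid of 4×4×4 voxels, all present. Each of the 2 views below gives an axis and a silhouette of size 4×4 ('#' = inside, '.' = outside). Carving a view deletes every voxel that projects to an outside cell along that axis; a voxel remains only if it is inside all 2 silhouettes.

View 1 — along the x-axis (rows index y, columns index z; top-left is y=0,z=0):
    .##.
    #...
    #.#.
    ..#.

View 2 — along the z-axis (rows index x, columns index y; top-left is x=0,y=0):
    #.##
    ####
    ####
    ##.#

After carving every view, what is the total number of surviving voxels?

before carving: 64 voxels (4×4×4)
V1 x: intersect with YZ mask (6 set) -- 24 left
V2 z: intersect with XY mask (14 set) -- 21 left

remaining voxels: 21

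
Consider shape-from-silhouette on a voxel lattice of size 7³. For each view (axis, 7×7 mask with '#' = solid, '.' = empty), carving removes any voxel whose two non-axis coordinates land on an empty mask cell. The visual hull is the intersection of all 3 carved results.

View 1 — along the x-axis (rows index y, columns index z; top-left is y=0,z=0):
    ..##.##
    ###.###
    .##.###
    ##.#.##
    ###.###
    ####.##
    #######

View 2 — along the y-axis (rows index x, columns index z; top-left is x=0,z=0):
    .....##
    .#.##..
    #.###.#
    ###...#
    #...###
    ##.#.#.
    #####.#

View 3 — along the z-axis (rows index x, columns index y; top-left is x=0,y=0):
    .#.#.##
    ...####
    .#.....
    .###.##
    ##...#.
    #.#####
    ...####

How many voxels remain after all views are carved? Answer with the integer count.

before carving: 343 voxels (7×7×7)
carve view 1 (along x, YZ-mask fill 39/49): 273 voxels remain
carve view 2 (along y, XZ-mask fill 28/49): 155 voxels remain
carve view 3 (along z, XY-mask fill 27/49): 87 voxels remain

|visual hull| = 87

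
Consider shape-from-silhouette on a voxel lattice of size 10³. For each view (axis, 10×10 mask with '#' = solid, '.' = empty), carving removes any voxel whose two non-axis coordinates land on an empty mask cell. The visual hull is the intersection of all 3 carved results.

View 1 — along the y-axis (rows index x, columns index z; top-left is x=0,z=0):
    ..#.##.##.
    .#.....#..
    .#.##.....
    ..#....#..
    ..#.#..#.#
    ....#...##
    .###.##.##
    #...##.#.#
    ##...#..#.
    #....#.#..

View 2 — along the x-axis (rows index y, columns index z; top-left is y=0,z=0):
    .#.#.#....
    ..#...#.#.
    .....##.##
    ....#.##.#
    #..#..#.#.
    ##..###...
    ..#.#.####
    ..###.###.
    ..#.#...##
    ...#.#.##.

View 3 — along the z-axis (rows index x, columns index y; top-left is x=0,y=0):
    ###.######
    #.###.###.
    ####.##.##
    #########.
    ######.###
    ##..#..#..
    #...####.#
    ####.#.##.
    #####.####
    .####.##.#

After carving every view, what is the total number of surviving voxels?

before carving: 1000 voxels (10×10×10)
step 1: project along y, AND mask (38/100) → |grid| = 380
step 2: project along x, AND mask (43/100) → |grid| = 158
step 3: project along z, AND mask (75/100) → |grid| = 110

|visual hull| = 110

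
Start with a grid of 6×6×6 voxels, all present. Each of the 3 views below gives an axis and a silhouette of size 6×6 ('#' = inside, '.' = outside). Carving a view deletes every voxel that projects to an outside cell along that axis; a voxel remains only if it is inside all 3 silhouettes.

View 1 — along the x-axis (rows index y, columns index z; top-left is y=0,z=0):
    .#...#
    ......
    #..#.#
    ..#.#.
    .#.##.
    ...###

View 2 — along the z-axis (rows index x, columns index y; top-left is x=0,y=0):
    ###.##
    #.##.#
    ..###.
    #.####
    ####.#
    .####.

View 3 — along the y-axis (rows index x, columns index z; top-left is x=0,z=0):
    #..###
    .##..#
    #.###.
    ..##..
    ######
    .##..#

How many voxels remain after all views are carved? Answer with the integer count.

full grid |V| = 216
[1] x-view keeps 13 columns → grid now 78
[2] z-view keeps 26 columns → grid now 60
[3] y-view keeps 22 columns → grid now 37

37 voxels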